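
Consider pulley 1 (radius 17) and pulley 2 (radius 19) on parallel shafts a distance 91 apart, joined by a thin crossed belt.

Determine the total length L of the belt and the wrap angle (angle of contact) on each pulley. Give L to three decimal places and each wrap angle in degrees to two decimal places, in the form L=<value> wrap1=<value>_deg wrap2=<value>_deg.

L=309.534 wrap1=226.61_deg wrap2=226.61_deg

crossed belt: β = asin((r1+r2)/C) = asin(36/91) = 23.3037°
wrap1 = wrap2 = π + 2β = 226.6073°
tangent length = C·cosβ = 83.5763
L = (r1+r2)·wrap + 2·C·cosβ = 36·3.9550 + 2·83.5763 = 309.5342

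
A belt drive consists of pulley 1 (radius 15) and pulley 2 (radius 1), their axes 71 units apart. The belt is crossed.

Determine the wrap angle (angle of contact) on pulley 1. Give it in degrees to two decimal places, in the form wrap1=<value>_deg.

wrap1=206.05_deg

crossed belt: β = asin((r1+r2)/C) = asin(16/71) = 13.0236°
wrap1 = wrap2 = π + 2β = 206.0472°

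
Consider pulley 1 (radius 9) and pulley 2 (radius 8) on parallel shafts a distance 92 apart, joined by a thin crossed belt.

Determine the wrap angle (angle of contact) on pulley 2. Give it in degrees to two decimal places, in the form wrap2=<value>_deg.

wrap2=201.30_deg

crossed belt: β = asin((r1+r2)/C) = asin(17/92) = 10.6485°
wrap1 = wrap2 = π + 2β = 201.2969°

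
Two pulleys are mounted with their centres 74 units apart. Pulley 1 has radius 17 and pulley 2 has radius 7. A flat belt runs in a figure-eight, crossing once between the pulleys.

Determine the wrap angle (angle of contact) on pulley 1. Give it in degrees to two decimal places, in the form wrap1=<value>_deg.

crossed belt: β = asin((r1+r2)/C) = asin(24/74) = 18.9246°
wrap1 = wrap2 = π + 2β = 217.8493°

wrap1=217.85_deg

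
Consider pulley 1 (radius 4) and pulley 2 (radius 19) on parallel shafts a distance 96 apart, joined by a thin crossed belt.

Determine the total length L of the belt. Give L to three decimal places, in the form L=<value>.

L=269.794

crossed belt: β = asin((r1+r2)/C) = asin(23/96) = 13.8619°
wrap1 = wrap2 = π + 2β = 207.7239°
tangent length = C·cosβ = 93.2041
L = (r1+r2)·wrap + 2·C·cosβ = 23·3.6255 + 2·93.2041 = 269.7939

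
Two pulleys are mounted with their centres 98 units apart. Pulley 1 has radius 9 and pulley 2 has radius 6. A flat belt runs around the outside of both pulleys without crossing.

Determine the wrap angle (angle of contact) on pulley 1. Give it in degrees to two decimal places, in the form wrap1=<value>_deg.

wrap1=183.51_deg

open belt: β = asin((r2−r1)/C) = asin(-3/98) = -1.7542°
wrap1 = π − 2β = 183.5085°
wrap2 = π + 2β = 176.4915°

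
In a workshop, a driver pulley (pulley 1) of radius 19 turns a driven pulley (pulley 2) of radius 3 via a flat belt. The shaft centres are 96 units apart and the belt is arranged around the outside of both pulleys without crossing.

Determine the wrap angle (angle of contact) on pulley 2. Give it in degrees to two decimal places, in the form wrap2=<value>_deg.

open belt: β = asin((r2−r1)/C) = asin(-16/96) = -9.5941°
wrap1 = π − 2β = 199.1881°
wrap2 = π + 2β = 160.8119°

wrap2=160.81_deg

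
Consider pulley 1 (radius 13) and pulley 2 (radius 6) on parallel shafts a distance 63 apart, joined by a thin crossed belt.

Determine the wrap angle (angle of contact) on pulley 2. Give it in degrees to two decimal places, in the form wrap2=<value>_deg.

crossed belt: β = asin((r1+r2)/C) = asin(19/63) = 17.5530°
wrap1 = wrap2 = π + 2β = 215.1059°

wrap2=215.11_deg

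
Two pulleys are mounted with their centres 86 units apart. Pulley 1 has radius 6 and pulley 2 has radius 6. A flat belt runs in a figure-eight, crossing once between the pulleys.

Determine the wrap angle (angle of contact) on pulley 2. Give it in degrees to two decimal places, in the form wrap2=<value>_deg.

wrap2=196.04_deg

crossed belt: β = asin((r1+r2)/C) = asin(12/86) = 8.0209°
wrap1 = wrap2 = π + 2β = 196.0419°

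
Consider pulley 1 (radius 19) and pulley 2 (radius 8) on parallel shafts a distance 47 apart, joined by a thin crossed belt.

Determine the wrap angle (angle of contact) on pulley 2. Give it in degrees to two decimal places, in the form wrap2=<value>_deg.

wrap2=250.12_deg

crossed belt: β = asin((r1+r2)/C) = asin(27/47) = 35.0624°
wrap1 = wrap2 = π + 2β = 250.1248°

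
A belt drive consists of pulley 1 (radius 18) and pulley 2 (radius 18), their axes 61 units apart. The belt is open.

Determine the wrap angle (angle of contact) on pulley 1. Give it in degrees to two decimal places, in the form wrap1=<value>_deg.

wrap1=180.00_deg

open belt: β = asin((r2−r1)/C) = asin(0/61) = 0.0000°
wrap1 = π − 2β = 180.0000°
wrap2 = π + 2β = 180.0000°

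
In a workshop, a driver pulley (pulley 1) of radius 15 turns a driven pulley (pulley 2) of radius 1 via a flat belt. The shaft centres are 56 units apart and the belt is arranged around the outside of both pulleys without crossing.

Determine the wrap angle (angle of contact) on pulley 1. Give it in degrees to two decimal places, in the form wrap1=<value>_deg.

wrap1=208.96_deg

open belt: β = asin((r2−r1)/C) = asin(-14/56) = -14.4775°
wrap1 = π − 2β = 208.9550°
wrap2 = π + 2β = 151.0450°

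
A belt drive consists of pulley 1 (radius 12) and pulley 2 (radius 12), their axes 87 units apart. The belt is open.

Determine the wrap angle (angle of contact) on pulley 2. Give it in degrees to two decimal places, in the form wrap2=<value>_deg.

open belt: β = asin((r2−r1)/C) = asin(0/87) = 0.0000°
wrap1 = π − 2β = 180.0000°
wrap2 = π + 2β = 180.0000°

wrap2=180.00_deg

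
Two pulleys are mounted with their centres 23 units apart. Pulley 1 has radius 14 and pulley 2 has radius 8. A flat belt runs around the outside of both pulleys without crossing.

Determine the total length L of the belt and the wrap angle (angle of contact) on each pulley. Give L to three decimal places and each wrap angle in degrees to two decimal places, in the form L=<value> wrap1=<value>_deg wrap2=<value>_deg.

open belt: β = asin((r2−r1)/C) = asin(-6/23) = -15.1217°
wrap1 = π − 2β = 210.2433°
wrap2 = π + 2β = 149.7567°
tangent length = C·cosβ = 22.2036
L = r1·wrap1 + r2·wrap2 + 2·C·cosβ = 14·3.6694 + 8·2.6137 + 2·22.2036 = 116.6893

L=116.689 wrap1=210.24_deg wrap2=149.76_deg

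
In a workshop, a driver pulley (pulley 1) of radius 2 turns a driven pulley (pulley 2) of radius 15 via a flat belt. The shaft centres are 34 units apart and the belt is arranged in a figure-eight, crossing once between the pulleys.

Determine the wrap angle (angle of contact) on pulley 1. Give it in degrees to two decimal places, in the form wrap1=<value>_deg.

wrap1=240.00_deg

crossed belt: β = asin((r1+r2)/C) = asin(17/34) = 30.0000°
wrap1 = wrap2 = π + 2β = 240.0000°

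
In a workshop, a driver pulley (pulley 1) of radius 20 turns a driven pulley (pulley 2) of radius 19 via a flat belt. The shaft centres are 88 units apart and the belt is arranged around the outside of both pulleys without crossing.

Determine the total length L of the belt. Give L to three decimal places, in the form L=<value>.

open belt: β = asin((r2−r1)/C) = asin(-1/88) = -0.6511°
wrap1 = π − 2β = 181.3022°
wrap2 = π + 2β = 178.6978°
tangent length = C·cosβ = 87.9943
L = r1·wrap1 + r2·wrap2 + 2·C·cosβ = 20·3.1643 + 19·3.1189 + 2·87.9943 = 298.5335

L=298.533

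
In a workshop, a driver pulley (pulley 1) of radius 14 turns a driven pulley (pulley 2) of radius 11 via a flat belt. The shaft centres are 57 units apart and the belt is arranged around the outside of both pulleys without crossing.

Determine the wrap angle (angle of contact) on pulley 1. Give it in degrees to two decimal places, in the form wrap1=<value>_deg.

wrap1=186.03_deg

open belt: β = asin((r2−r1)/C) = asin(-3/57) = -3.0170°
wrap1 = π − 2β = 186.0339°
wrap2 = π + 2β = 173.9661°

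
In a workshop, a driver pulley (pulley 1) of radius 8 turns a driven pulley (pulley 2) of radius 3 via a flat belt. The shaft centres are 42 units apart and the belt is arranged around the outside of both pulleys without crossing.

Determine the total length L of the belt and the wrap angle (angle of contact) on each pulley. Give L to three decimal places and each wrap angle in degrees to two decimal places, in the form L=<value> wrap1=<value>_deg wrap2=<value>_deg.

L=119.153 wrap1=193.67_deg wrap2=166.33_deg

open belt: β = asin((r2−r1)/C) = asin(-5/42) = -6.8371°
wrap1 = π − 2β = 193.6743°
wrap2 = π + 2β = 166.3257°
tangent length = C·cosβ = 41.7013
L = r1·wrap1 + r2·wrap2 + 2·C·cosβ = 8·3.3803 + 3·2.9029 + 2·41.7013 = 119.1535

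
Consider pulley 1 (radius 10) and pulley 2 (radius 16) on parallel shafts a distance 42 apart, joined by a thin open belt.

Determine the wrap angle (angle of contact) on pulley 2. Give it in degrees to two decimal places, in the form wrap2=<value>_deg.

wrap2=196.43_deg

open belt: β = asin((r2−r1)/C) = asin(6/42) = 8.2132°
wrap1 = π − 2β = 163.5736°
wrap2 = π + 2β = 196.4264°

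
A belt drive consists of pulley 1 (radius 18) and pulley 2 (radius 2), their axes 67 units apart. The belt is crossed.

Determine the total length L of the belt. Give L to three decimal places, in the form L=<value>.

L=202.848

crossed belt: β = asin((r1+r2)/C) = asin(20/67) = 17.3680°
wrap1 = wrap2 = π + 2β = 214.7360°
tangent length = C·cosβ = 63.9453
L = (r1+r2)·wrap + 2·C·cosβ = 20·3.7478 + 2·63.9453 = 202.8476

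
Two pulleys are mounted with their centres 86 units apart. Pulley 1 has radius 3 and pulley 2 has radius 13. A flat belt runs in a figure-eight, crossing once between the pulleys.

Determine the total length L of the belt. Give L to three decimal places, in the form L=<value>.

crossed belt: β = asin((r1+r2)/C) = asin(16/86) = 10.7222°
wrap1 = wrap2 = π + 2β = 201.4443°
tangent length = C·cosβ = 84.4985
L = (r1+r2)·wrap + 2·C·cosβ = 16·3.5159 + 2·84.4985 = 225.2509

L=225.251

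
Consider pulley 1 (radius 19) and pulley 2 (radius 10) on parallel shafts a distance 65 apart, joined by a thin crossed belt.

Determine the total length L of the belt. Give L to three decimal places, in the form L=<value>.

L=234.273

crossed belt: β = asin((r1+r2)/C) = asin(29/65) = 26.4972°
wrap1 = wrap2 = π + 2β = 232.9944°
tangent length = C·cosβ = 58.1722
L = (r1+r2)·wrap + 2·C·cosβ = 29·4.0665 + 2·58.1722 = 234.2734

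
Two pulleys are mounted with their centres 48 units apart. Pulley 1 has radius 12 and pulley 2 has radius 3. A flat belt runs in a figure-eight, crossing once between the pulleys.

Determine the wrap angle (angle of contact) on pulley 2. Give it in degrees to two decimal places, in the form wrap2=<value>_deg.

crossed belt: β = asin((r1+r2)/C) = asin(15/48) = 18.2100°
wrap1 = wrap2 = π + 2β = 216.4199°

wrap2=216.42_deg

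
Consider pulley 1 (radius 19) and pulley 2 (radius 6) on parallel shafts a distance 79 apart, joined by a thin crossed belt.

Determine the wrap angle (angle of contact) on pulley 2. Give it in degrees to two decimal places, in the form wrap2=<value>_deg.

crossed belt: β = asin((r1+r2)/C) = asin(25/79) = 18.4487°
wrap1 = wrap2 = π + 2β = 216.8974°

wrap2=216.90_deg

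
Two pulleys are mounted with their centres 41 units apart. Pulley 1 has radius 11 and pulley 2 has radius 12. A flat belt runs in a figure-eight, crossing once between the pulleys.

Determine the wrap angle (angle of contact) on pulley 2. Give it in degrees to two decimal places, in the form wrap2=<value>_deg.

wrap2=248.25_deg

crossed belt: β = asin((r1+r2)/C) = asin(23/41) = 34.1233°
wrap1 = wrap2 = π + 2β = 248.2466°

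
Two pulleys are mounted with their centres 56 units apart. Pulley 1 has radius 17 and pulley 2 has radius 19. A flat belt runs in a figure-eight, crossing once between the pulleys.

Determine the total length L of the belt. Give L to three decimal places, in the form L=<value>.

crossed belt: β = asin((r1+r2)/C) = asin(36/56) = 40.0052°
wrap1 = wrap2 = π + 2β = 260.0104°
tangent length = C·cosβ = 42.8952
L = (r1+r2)·wrap + 2·C·cosβ = 36·4.5380 + 2·42.8952 = 249.1598

L=249.160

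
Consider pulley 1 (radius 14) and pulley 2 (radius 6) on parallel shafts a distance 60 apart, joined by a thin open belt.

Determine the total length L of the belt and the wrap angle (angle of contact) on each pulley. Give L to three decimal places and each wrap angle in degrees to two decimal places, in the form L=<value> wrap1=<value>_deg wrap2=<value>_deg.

open belt: β = asin((r2−r1)/C) = asin(-8/60) = -7.6623°
wrap1 = π − 2β = 195.3245°
wrap2 = π + 2β = 164.6755°
tangent length = C·cosβ = 59.4643
L = r1·wrap1 + r2·wrap2 + 2·C·cosβ = 14·3.4091 + 6·2.8741 + 2·59.4643 = 183.9001

L=183.900 wrap1=195.32_deg wrap2=164.68_deg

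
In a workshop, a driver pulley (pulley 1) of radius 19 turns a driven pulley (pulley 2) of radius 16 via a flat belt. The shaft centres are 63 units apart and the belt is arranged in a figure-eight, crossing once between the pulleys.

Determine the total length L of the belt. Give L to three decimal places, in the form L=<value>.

L=255.954

crossed belt: β = asin((r1+r2)/C) = asin(35/63) = 33.7490°
wrap1 = wrap2 = π + 2β = 247.4980°
tangent length = C·cosβ = 52.3832
L = (r1+r2)·wrap + 2·C·cosβ = 35·4.3197 + 2·52.3832 = 255.9543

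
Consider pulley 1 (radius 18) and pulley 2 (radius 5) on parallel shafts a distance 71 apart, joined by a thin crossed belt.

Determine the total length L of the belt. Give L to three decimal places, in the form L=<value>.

crossed belt: β = asin((r1+r2)/C) = asin(23/71) = 18.9016°
wrap1 = wrap2 = π + 2β = 217.8032°
tangent length = C·cosβ = 67.1714
L = (r1+r2)·wrap + 2·C·cosβ = 23·3.8014 + 2·67.1714 = 221.7746

L=221.775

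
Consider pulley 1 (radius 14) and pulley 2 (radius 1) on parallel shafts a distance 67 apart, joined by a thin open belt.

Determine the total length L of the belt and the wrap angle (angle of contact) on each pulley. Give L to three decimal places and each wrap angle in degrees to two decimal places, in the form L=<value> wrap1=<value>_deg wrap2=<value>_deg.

L=183.654 wrap1=202.38_deg wrap2=157.62_deg

open belt: β = asin((r2−r1)/C) = asin(-13/67) = -11.1881°
wrap1 = π − 2β = 202.3761°
wrap2 = π + 2β = 157.6239°
tangent length = C·cosβ = 65.7267
L = r1·wrap1 + r2·wrap2 + 2·C·cosβ = 14·3.5321 + 1·2.7511 + 2·65.7267 = 183.6543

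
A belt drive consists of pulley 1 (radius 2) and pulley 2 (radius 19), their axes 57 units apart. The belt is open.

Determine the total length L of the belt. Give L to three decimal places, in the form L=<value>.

L=185.082

open belt: β = asin((r2−r1)/C) = asin(17/57) = 17.3523°
wrap1 = π − 2β = 145.2955°
wrap2 = π + 2β = 214.7045°
tangent length = C·cosβ = 54.4059
L = r1·wrap1 + r2·wrap2 + 2·C·cosβ = 2·2.5359 + 19·3.7473 + 2·54.4059 = 185.0822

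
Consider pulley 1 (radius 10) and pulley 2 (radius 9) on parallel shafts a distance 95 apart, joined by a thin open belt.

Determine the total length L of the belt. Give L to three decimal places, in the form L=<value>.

L=249.701

open belt: β = asin((r2−r1)/C) = asin(-1/95) = -0.6031°
wrap1 = π − 2β = 181.2062°
wrap2 = π + 2β = 178.7938°
tangent length = C·cosβ = 94.9947
L = r1·wrap1 + r2·wrap2 + 2·C·cosβ = 10·3.1626 + 9·3.1205 + 2·94.9947 = 249.7008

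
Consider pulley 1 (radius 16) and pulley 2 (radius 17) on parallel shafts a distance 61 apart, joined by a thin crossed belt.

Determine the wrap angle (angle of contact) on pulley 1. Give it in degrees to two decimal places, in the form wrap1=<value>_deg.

wrap1=245.50_deg

crossed belt: β = asin((r1+r2)/C) = asin(33/61) = 32.7506°
wrap1 = wrap2 = π + 2β = 245.5012°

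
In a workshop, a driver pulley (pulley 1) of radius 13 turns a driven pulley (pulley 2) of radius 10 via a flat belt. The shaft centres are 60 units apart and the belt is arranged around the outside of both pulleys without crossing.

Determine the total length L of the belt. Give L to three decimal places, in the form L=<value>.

open belt: β = asin((r2−r1)/C) = asin(-3/60) = -2.8660°
wrap1 = π − 2β = 185.7320°
wrap2 = π + 2β = 174.2680°
tangent length = C·cosβ = 59.9250
L = r1·wrap1 + r2·wrap2 + 2·C·cosβ = 13·3.2416 + 10·3.0416 + 2·59.9250 = 192.4067

L=192.407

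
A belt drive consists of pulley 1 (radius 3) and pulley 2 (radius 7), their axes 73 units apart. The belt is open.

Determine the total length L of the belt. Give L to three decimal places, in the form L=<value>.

L=177.635

open belt: β = asin((r2−r1)/C) = asin(4/73) = 3.1411°
wrap1 = π − 2β = 173.7179°
wrap2 = π + 2β = 186.2821°
tangent length = C·cosβ = 72.8903
L = r1·wrap1 + r2·wrap2 + 2·C·cosβ = 3·3.0319 + 7·3.2512 + 2·72.8903 = 177.6352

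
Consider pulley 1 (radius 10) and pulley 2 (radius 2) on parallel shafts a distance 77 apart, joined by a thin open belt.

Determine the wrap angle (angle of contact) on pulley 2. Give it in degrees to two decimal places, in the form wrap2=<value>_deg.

wrap2=168.07_deg

open belt: β = asin((r2−r1)/C) = asin(-8/77) = -5.9636°
wrap1 = π − 2β = 191.9271°
wrap2 = π + 2β = 168.0729°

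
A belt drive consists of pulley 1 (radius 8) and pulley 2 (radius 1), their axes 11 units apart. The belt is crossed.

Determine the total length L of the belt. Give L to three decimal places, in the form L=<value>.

crossed belt: β = asin((r1+r2)/C) = asin(9/11) = 54.9032°
wrap1 = wrap2 = π + 2β = 289.8064°
tangent length = C·cosβ = 6.3246
L = (r1+r2)·wrap + 2·C·cosβ = 9·5.0581 + 2·6.3246 = 58.1718

L=58.172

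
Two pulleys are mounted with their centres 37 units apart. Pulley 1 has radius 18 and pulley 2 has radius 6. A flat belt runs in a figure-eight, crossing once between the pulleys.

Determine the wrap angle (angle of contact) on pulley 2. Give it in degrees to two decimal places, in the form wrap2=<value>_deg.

wrap2=260.88_deg

crossed belt: β = asin((r1+r2)/C) = asin(24/37) = 40.4398°
wrap1 = wrap2 = π + 2β = 260.8796°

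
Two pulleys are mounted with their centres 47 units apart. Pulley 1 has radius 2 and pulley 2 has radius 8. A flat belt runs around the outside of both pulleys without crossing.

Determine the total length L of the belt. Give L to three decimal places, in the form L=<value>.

open belt: β = asin((r2−r1)/C) = asin(6/47) = 7.3344°
wrap1 = π − 2β = 165.3313°
wrap2 = π + 2β = 194.6687°
tangent length = C·cosβ = 46.6154
L = r1·wrap1 + r2·wrap2 + 2·C·cosβ = 2·2.8856 + 8·3.3976 + 2·46.6154 = 126.1829

L=126.183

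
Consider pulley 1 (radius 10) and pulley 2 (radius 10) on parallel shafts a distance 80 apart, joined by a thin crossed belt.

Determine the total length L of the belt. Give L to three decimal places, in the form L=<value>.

L=227.858

crossed belt: β = asin((r1+r2)/C) = asin(20/80) = 14.4775°
wrap1 = wrap2 = π + 2β = 208.9550°
tangent length = C·cosβ = 77.4597
L = (r1+r2)·wrap + 2·C·cosβ = 20·3.6470 + 2·77.4597 = 227.8584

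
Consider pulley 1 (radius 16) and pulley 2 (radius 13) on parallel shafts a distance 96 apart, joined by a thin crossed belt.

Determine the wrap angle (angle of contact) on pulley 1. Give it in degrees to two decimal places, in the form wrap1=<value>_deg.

wrap1=215.17_deg

crossed belt: β = asin((r1+r2)/C) = asin(29/96) = 17.5828°
wrap1 = wrap2 = π + 2β = 215.1656°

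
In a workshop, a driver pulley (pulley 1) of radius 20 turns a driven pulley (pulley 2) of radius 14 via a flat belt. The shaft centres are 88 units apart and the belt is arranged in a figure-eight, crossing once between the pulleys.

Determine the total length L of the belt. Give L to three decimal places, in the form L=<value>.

crossed belt: β = asin((r1+r2)/C) = asin(34/88) = 22.7284°
wrap1 = wrap2 = π + 2β = 225.4568°
tangent length = C·cosβ = 81.1665
L = (r1+r2)·wrap + 2·C·cosβ = 34·3.9350 + 2·81.1665 = 296.1218

L=296.122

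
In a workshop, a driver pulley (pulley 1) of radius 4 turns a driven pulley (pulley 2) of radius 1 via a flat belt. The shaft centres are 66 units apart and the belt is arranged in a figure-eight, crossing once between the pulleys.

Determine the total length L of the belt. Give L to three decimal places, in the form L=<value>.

L=148.087

crossed belt: β = asin((r1+r2)/C) = asin(5/66) = 4.3448°
wrap1 = wrap2 = π + 2β = 188.6895°
tangent length = C·cosβ = 65.8103
L = (r1+r2)·wrap + 2·C·cosβ = 5·3.2933 + 2·65.8103 = 148.0869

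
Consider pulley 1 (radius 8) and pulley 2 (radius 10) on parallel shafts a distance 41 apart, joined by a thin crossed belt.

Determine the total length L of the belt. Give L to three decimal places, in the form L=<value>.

crossed belt: β = asin((r1+r2)/C) = asin(18/41) = 26.0416°
wrap1 = wrap2 = π + 2β = 232.0833°
tangent length = C·cosβ = 36.8375
L = (r1+r2)·wrap + 2·C·cosβ = 18·4.0506 + 2·36.8375 = 146.5861

L=146.586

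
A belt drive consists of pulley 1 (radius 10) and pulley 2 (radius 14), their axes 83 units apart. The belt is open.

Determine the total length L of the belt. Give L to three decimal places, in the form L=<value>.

L=241.591

open belt: β = asin((r2−r1)/C) = asin(4/83) = 2.7623°
wrap1 = π − 2β = 174.4754°
wrap2 = π + 2β = 185.5246°
tangent length = C·cosβ = 82.9036
L = r1·wrap1 + r2·wrap2 + 2·C·cosβ = 10·3.0452 + 14·3.2380 + 2·82.9036 = 241.5910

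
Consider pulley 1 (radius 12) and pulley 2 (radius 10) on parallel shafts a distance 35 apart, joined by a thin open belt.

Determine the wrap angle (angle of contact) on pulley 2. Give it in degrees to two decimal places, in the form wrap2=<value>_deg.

open belt: β = asin((r2−r1)/C) = asin(-2/35) = -3.2758°
wrap1 = π − 2β = 186.5517°
wrap2 = π + 2β = 173.4483°

wrap2=173.45_deg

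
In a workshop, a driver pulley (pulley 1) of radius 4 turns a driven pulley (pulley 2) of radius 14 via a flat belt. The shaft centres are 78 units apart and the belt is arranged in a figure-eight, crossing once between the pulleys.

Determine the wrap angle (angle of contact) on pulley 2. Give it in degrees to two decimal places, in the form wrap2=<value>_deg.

wrap2=206.68_deg

crossed belt: β = asin((r1+r2)/C) = asin(18/78) = 13.3424°
wrap1 = wrap2 = π + 2β = 206.6847°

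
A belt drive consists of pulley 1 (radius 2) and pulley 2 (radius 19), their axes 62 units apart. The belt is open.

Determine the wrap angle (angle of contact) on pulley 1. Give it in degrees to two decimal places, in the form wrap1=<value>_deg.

wrap1=148.17_deg

open belt: β = asin((r2−r1)/C) = asin(17/62) = 15.9140°
wrap1 = π − 2β = 148.1721°
wrap2 = π + 2β = 211.8279°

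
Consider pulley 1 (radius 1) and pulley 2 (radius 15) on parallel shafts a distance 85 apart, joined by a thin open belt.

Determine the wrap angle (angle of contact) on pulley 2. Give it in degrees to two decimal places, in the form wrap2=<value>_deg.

wrap2=198.96_deg

open belt: β = asin((r2−r1)/C) = asin(14/85) = 9.4801°
wrap1 = π − 2β = 161.0397°
wrap2 = π + 2β = 198.9603°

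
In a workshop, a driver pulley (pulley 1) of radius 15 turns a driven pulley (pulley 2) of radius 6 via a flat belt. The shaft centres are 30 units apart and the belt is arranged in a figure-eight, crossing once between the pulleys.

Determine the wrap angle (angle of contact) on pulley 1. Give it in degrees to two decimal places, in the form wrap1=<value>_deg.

crossed belt: β = asin((r1+r2)/C) = asin(21/30) = 44.4270°
wrap1 = wrap2 = π + 2β = 268.8540°

wrap1=268.85_deg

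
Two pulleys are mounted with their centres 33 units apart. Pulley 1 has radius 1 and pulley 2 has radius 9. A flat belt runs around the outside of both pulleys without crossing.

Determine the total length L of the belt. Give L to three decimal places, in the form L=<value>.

L=99.365

open belt: β = asin((r2−r1)/C) = asin(8/33) = 14.0297°
wrap1 = π − 2β = 151.9407°
wrap2 = π + 2β = 208.0593°
tangent length = C·cosβ = 32.0156
L = r1·wrap1 + r2·wrap2 + 2·C·cosβ = 1·2.6519 + 9·3.6313 + 2·32.0156 = 99.3650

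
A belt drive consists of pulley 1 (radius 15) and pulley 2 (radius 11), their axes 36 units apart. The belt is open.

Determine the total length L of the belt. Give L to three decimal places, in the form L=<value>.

L=154.126

open belt: β = asin((r2−r1)/C) = asin(-4/36) = -6.3794°
wrap1 = π − 2β = 192.7587°
wrap2 = π + 2β = 167.2413°
tangent length = C·cosβ = 35.7771
L = r1·wrap1 + r2·wrap2 + 2·C·cosβ = 15·3.3643 + 11·2.9189 + 2·35.7771 = 154.1263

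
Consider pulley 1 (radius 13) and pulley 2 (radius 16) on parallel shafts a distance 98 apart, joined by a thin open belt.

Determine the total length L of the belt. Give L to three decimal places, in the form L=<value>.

open belt: β = asin((r2−r1)/C) = asin(3/98) = 1.7542°
wrap1 = π − 2β = 176.4915°
wrap2 = π + 2β = 183.5085°
tangent length = C·cosβ = 97.9541
L = r1·wrap1 + r2·wrap2 + 2·C·cosβ = 13·3.0804 + 16·3.2028 + 2·97.9541 = 287.1980

L=287.198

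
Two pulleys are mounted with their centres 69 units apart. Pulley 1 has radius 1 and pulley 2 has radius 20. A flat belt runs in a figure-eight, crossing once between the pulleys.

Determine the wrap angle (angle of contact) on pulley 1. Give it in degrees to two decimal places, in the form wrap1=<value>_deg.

crossed belt: β = asin((r1+r2)/C) = asin(21/69) = 17.7189°
wrap1 = wrap2 = π + 2β = 215.4379°

wrap1=215.44_deg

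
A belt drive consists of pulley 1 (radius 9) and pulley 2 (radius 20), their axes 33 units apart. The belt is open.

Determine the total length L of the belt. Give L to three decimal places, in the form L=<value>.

L=160.808

open belt: β = asin((r2−r1)/C) = asin(11/33) = 19.4712°
wrap1 = π − 2β = 141.0576°
wrap2 = π + 2β = 218.9424°
tangent length = C·cosβ = 31.1127
L = r1·wrap1 + r2·wrap2 + 2·C·cosβ = 9·2.4619 + 20·3.8213 + 2·31.1127 = 160.8080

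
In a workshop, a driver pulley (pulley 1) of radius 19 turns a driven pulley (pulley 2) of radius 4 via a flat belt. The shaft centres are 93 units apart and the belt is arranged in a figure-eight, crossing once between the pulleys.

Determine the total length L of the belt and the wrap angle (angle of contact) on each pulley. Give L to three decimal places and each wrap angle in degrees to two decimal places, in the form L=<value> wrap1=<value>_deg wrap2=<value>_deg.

L=263.974 wrap1=208.64_deg wrap2=208.64_deg

crossed belt: β = asin((r1+r2)/C) = asin(23/93) = 14.3185°
wrap1 = wrap2 = π + 2β = 208.6370°
tangent length = C·cosβ = 90.1110
L = (r1+r2)·wrap + 2·C·cosβ = 23·3.6414 + 2·90.1110 = 263.9743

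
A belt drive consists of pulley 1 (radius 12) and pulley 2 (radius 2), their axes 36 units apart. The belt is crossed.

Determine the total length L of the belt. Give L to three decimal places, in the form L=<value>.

L=121.499

crossed belt: β = asin((r1+r2)/C) = asin(14/36) = 22.8854°
wrap1 = wrap2 = π + 2β = 225.7708°
tangent length = C·cosβ = 33.1662
L = (r1+r2)·wrap + 2·C·cosβ = 14·3.9404 + 2·33.1662 = 121.4987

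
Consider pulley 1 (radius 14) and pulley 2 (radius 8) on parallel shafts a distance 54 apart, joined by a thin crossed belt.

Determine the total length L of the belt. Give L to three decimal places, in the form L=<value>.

L=186.209

crossed belt: β = asin((r1+r2)/C) = asin(22/54) = 24.0421°
wrap1 = wrap2 = π + 2β = 228.0842°
tangent length = C·cosβ = 49.3153
L = (r1+r2)·wrap + 2·C·cosβ = 22·3.9808 + 2·49.3153 = 186.2087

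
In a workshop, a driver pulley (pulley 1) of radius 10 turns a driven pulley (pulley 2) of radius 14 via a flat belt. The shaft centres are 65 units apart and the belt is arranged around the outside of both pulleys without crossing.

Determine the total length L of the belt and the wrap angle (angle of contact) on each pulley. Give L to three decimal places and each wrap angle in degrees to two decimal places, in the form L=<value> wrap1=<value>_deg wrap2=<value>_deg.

L=205.644 wrap1=172.94_deg wrap2=187.06_deg

open belt: β = asin((r2−r1)/C) = asin(4/65) = 3.5281°
wrap1 = π − 2β = 172.9438°
wrap2 = π + 2β = 187.0562°
tangent length = C·cosβ = 64.8768
L = r1·wrap1 + r2·wrap2 + 2·C·cosβ = 10·3.0184 + 14·3.2647 + 2·64.8768 = 205.6445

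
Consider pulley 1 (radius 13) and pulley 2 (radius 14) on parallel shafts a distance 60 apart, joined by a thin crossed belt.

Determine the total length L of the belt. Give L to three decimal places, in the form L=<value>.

L=217.192

crossed belt: β = asin((r1+r2)/C) = asin(27/60) = 26.7437°
wrap1 = wrap2 = π + 2β = 233.4874°
tangent length = C·cosβ = 53.5817
L = (r1+r2)·wrap + 2·C·cosβ = 27·4.0751 + 2·53.5817 = 217.1918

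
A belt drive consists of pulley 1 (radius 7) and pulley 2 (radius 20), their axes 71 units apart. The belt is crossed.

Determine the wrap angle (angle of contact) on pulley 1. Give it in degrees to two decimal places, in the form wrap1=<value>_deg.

crossed belt: β = asin((r1+r2)/C) = asin(27/71) = 22.3511°
wrap1 = wrap2 = π + 2β = 224.7023°

wrap1=224.70_deg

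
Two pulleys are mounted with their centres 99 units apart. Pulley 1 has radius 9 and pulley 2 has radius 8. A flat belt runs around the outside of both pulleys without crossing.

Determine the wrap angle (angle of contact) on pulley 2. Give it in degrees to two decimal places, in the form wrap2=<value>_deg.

wrap2=178.84_deg

open belt: β = asin((r2−r1)/C) = asin(-1/99) = -0.5788°
wrap1 = π − 2β = 181.1575°
wrap2 = π + 2β = 178.8425°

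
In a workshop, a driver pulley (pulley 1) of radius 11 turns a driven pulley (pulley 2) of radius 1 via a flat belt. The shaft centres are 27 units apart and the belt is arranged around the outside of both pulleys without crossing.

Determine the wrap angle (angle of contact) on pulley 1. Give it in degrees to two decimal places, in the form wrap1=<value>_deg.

wrap1=223.48_deg

open belt: β = asin((r2−r1)/C) = asin(-10/27) = -21.7385°
wrap1 = π − 2β = 223.4769°
wrap2 = π + 2β = 136.5231°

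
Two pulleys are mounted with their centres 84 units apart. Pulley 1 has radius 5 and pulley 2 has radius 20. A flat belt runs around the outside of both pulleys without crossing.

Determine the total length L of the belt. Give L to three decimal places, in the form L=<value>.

L=249.226

open belt: β = asin((r2−r1)/C) = asin(15/84) = 10.2866°
wrap1 = π − 2β = 159.4269°
wrap2 = π + 2β = 200.5731°
tangent length = C·cosβ = 82.6499
L = r1·wrap1 + r2·wrap2 + 2·C·cosβ = 5·2.7825 + 20·3.5007 + 2·82.6499 = 249.2256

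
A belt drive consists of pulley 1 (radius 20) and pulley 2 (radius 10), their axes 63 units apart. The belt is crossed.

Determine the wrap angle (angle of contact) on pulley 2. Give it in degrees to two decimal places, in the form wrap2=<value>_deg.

crossed belt: β = asin((r1+r2)/C) = asin(30/63) = 28.4369°
wrap1 = wrap2 = π + 2β = 236.8738°

wrap2=236.87_deg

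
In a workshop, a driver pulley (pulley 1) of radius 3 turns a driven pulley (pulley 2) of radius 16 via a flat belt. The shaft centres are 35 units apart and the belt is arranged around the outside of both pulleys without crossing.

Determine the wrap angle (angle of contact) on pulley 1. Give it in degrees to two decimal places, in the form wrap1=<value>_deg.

open belt: β = asin((r2−r1)/C) = asin(13/35) = 21.8037°
wrap1 = π − 2β = 136.3925°
wrap2 = π + 2β = 223.6075°

wrap1=136.39_deg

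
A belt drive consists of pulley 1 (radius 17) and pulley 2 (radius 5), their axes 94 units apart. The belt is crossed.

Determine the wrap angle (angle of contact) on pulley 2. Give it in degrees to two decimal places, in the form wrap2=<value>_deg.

crossed belt: β = asin((r1+r2)/C) = asin(22/94) = 13.5352°
wrap1 = wrap2 = π + 2β = 207.0704°

wrap2=207.07_deg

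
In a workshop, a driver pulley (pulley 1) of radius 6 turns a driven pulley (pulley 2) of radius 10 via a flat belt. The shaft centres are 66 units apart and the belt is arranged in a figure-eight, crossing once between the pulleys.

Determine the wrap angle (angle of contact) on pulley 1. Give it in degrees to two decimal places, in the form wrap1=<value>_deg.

crossed belt: β = asin((r1+r2)/C) = asin(16/66) = 14.0297°
wrap1 = wrap2 = π + 2β = 208.0593°

wrap1=208.06_deg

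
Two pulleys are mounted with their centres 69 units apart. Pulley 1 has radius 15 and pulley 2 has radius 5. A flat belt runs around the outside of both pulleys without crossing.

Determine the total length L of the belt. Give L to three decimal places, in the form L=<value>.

open belt: β = asin((r2−r1)/C) = asin(-10/69) = -8.3331°
wrap1 = π − 2β = 196.6662°
wrap2 = π + 2β = 163.3338°
tangent length = C·cosβ = 68.2715
L = r1·wrap1 + r2·wrap2 + 2·C·cosβ = 15·3.4325 + 5·2.8507 + 2·68.2715 = 202.2837

L=202.284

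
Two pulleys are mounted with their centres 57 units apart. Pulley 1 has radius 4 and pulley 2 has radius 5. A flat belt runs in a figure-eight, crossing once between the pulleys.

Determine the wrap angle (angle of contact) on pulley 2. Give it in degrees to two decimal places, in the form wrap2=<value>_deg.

crossed belt: β = asin((r1+r2)/C) = asin(9/57) = 9.0847°
wrap1 = wrap2 = π + 2β = 198.1694°

wrap2=198.17_deg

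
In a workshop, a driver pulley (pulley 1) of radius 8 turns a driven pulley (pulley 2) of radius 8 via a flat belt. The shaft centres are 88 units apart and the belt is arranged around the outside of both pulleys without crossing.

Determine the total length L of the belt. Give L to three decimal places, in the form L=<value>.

open belt: β = asin((r2−r1)/C) = asin(0/88) = 0.0000°
wrap1 = π − 2β = 180.0000°
wrap2 = π + 2β = 180.0000°
tangent length = C·cosβ = 88.0000
L = r1·wrap1 + r2·wrap2 + 2·C·cosβ = 8·3.1416 + 8·3.1416 + 2·88.0000 = 226.2655

L=226.265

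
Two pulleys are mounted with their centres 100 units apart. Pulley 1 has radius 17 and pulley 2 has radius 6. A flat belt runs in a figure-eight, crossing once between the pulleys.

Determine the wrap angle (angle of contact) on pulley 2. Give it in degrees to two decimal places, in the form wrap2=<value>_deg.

wrap2=206.59_deg

crossed belt: β = asin((r1+r2)/C) = asin(23/100) = 13.2971°
wrap1 = wrap2 = π + 2β = 206.5941°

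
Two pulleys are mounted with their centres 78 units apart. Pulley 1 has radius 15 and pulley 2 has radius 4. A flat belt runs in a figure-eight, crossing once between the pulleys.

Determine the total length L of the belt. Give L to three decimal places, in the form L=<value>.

crossed belt: β = asin((r1+r2)/C) = asin(19/78) = 14.0985°
wrap1 = wrap2 = π + 2β = 208.1970°
tangent length = C·cosβ = 75.6505
L = (r1+r2)·wrap + 2·C·cosβ = 19·3.6337 + 2·75.6505 = 220.3418

L=220.342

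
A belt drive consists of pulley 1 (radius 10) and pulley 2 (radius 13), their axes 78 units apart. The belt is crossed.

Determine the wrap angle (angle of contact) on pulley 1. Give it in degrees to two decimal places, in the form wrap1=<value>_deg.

crossed belt: β = asin((r1+r2)/C) = asin(23/78) = 17.1498°
wrap1 = wrap2 = π + 2β = 214.2997°

wrap1=214.30_deg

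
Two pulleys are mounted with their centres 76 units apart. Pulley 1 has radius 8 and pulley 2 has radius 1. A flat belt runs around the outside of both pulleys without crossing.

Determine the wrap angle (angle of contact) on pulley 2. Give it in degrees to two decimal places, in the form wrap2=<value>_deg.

open belt: β = asin((r2−r1)/C) = asin(-7/76) = -5.2847°
wrap1 = π − 2β = 190.5695°
wrap2 = π + 2β = 169.4305°

wrap2=169.43_deg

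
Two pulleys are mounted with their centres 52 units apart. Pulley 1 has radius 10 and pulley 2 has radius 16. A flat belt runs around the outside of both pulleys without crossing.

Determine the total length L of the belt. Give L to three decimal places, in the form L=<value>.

L=186.374

open belt: β = asin((r2−r1)/C) = asin(6/52) = 6.6258°
wrap1 = π − 2β = 166.7484°
wrap2 = π + 2β = 193.2516°
tangent length = C·cosβ = 51.6527
L = r1·wrap1 + r2·wrap2 + 2·C·cosβ = 10·2.9103 + 16·3.3729 + 2·51.6527 = 186.3745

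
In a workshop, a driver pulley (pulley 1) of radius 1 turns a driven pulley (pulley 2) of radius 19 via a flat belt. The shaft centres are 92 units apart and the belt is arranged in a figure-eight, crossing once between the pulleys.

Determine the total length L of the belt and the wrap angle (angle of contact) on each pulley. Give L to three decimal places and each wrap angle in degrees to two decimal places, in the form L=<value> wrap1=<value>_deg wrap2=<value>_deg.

L=251.197 wrap1=205.11_deg wrap2=205.11_deg

crossed belt: β = asin((r1+r2)/C) = asin(20/92) = 12.5559°
wrap1 = wrap2 = π + 2β = 205.1117°
tangent length = C·cosβ = 89.7998
L = (r1+r2)·wrap + 2·C·cosβ = 20·3.5799 + 2·89.7998 = 251.1970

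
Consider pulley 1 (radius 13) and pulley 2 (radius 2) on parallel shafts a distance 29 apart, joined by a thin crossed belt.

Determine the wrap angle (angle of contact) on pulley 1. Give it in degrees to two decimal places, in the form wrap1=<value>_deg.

wrap1=242.29_deg

crossed belt: β = asin((r1+r2)/C) = asin(15/29) = 31.1474°
wrap1 = wrap2 = π + 2β = 242.2948°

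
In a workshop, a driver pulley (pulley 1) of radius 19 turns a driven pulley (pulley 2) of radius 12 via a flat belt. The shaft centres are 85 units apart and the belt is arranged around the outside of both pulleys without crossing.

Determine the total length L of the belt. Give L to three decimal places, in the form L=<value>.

L=267.966

open belt: β = asin((r2−r1)/C) = asin(-7/85) = -4.7238°
wrap1 = π − 2β = 189.4477°
wrap2 = π + 2β = 170.5523°
tangent length = C·cosβ = 84.7113
L = r1·wrap1 + r2·wrap2 + 2·C·cosβ = 19·3.3065 + 12·2.9767 + 2·84.7113 = 267.9662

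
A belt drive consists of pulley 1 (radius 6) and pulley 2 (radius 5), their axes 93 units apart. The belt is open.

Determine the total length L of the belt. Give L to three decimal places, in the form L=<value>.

L=220.568

open belt: β = asin((r2−r1)/C) = asin(-1/93) = -0.6161°
wrap1 = π − 2β = 181.2322°
wrap2 = π + 2β = 178.7678°
tangent length = C·cosβ = 92.9946
L = r1·wrap1 + r2·wrap2 + 2·C·cosβ = 6·3.1631 + 5·3.1201 + 2·92.9946 = 220.5683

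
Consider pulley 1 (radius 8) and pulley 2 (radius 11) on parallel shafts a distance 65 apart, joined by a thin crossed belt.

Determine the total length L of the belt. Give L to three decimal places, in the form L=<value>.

L=195.285

crossed belt: β = asin((r1+r2)/C) = asin(19/65) = 16.9962°
wrap1 = wrap2 = π + 2β = 213.9923°
tangent length = C·cosβ = 62.1611
L = (r1+r2)·wrap + 2·C·cosβ = 19·3.7349 + 2·62.1611 = 195.2847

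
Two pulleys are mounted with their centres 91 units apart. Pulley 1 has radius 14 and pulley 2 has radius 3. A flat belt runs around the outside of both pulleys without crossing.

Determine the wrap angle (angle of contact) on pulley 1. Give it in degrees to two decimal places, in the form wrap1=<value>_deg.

open belt: β = asin((r2−r1)/C) = asin(-11/91) = -6.9428°
wrap1 = π − 2β = 193.8857°
wrap2 = π + 2β = 166.1143°

wrap1=193.89_deg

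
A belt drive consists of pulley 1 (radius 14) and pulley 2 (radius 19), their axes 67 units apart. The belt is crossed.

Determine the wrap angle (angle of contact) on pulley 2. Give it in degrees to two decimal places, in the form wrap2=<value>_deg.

crossed belt: β = asin((r1+r2)/C) = asin(33/67) = 29.5075°
wrap1 = wrap2 = π + 2β = 239.0150°

wrap2=239.01_deg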